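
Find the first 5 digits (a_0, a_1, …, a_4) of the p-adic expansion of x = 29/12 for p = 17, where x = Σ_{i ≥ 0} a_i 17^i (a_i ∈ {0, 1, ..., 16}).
(a_0, …, a_4) = (1, 10, 15, 9, 15)

v_17(29/12) = 0 (numerator and denominator both coprime to 17), so x ∈ ℤ_17^×. Compute digits iteratively via a_i = x_i mod 17, x_{i+1} = (x_i − a_i)/17, with x_0 = x:
  x_0 = 29/12;  a_0 = 1;  x_1 = (x_0 − 1)/17 = 1/12
  x_1 = 1/12;  a_1 = 10;  x_2 = (x_1 − 10)/17 = -7/12
  x_2 = -7/12;  a_2 = 15;  x_3 = (x_2 − 15)/17 = -11/12
  x_3 = -11/12;  a_3 = 9;  x_4 = (x_3 − 9)/17 = -7/12
  x_4 = -7/12;  a_4 = 15;  x_5 = (x_4 − 15)/17 = -11/12
Digits: (1, 10, 15, 9, 15).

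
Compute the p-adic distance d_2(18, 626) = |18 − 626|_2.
d_2(18, 626) = 1/32

Step 1 — x − y = 18 − 626 = -608. Step 2 — v_2(-608) = 5 (factor: -608 = −(2^5 · 19); the sign does not affect v_p). Step 3 — |x − y|_2 = 2^{-5} = 1/32.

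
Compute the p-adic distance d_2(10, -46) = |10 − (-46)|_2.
d_2(10, -46) = 1/8

Step 1 — x − y = 10 − (-46) = 56. Step 2 — v_2(56) = 3 (factor: 56 = (2^3 · 7); the sign does not affect v_p). Step 3 — |x − y|_2 = 2^{-3} = 1/8.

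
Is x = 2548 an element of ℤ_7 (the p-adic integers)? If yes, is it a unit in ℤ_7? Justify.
x ∈ ℤ_7 but not a unit; v_7(x) = 2 > 0

ℤ_7 = {x ∈ ℚ_7 : v_7(x) ≥ 0} and ℤ_7^× = {x ∈ ℤ_7 : v_7(x) = 0}. Here v_7(2548) = v_7(num) − v_7(den) = 2; compare against these criteria.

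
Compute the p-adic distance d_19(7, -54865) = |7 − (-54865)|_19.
d_19(7, -54865) = 1/6859

Step 1 — x − y = 7 − (-54865) = 54872. Step 2 — v_19(54872) = 3 (factor: 54872 = (19^3 · 8); the sign does not affect v_p). Step 3 — |x − y|_19 = 19^{-3} = 1/6859.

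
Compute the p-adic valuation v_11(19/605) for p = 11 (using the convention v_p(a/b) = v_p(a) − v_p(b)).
v_11(19/605) = -2

Factor powers of 11 from the numerator and denominator of the reduced fraction: 19 = 11^0 · 19 and 605 = 11^2 · 5. Apply v_p(a/b) = v_p(a) − v_p(b): v_11(19/605) = 0 − 2 = -2.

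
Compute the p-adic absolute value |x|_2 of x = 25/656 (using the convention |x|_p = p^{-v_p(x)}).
|25/656|_2 = 16

Step 1 — compute v_2(x) by factoring powers of 2 out of the numerator and denominator: v_2(25/656) = -4. Step 2 — apply |x|_p = p^{-v_p(x)} = 2^{4} = 16.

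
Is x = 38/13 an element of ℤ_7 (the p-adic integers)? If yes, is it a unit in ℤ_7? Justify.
x ∈ ℤ_7^× (unit); v_7(x) = 0

ℤ_7 = {x ∈ ℚ_7 : v_7(x) ≥ 0} and ℤ_7^× = {x ∈ ℤ_7 : v_7(x) = 0}. Here v_7(38/13) = v_7(num) − v_7(den) = 0; compare against these criteria.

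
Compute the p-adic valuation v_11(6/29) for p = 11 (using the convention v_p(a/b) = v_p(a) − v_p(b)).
v_11(6/29) = 0

Factor powers of 11 from the numerator and denominator of the reduced fraction: 6 = 11^0 · 6 and 29 = 11^0 · 29. Apply v_p(a/b) = v_p(a) − v_p(b): v_11(6/29) = 0 − 0 = 0.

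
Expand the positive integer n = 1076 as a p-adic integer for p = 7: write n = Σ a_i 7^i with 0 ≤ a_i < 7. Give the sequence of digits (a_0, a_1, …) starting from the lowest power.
(a_0, a_1, …) = (5, 6, 0, 3)

Repeated division by 7 gives the digits low-to-high: 1076 = 5 + 6·7^1 + 3·7^3. Digit sequence: (5, 6, 0, 3).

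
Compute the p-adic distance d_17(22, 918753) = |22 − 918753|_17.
d_17(22, 918753) = 1/83521

Step 1 — x − y = 22 − 918753 = -918731. Step 2 — v_17(-918731) = 4 (factor: -918731 = −(17^4 · 11); the sign does not affect v_p). Step 3 — |x − y|_17 = 17^{-4} = 1/83521.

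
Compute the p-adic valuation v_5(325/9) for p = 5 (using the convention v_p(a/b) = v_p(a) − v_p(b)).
v_5(325/9) = 2

Factor powers of 5 from the numerator and denominator of the reduced fraction: 325 = 5^2 · 13 and 9 = 5^0 · 9. Apply v_p(a/b) = v_p(a) − v_p(b): v_5(325/9) = 2 − 0 = 2.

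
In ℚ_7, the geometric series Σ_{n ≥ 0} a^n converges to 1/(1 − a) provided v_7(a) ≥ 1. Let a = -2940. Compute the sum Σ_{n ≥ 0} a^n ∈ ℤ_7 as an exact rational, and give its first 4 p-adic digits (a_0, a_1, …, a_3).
Σ a^n = 1/(1 − a) = 1/2941;  first 4 digits = (1, 0, 3, 5)

v_7(a) = 2 ≥ 1, so the series converges in ℤ_7 to 1/(1 − a) = 1/(1 − (-2940)) = 1/2941. Expand this rational in ℤ_7: compute digits iteratively via d_i = x_i mod 7, x_{i+1} = (x_i − d_i)/7. The first 4 digits are (1, 0, 3, 5).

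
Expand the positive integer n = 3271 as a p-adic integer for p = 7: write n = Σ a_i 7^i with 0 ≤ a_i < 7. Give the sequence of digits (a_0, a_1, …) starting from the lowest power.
(a_0, a_1, …) = (2, 5, 3, 2, 1)

Repeated division by 7 gives the digits low-to-high: 3271 = 2 + 5·7^1 + 3·7^2 + 2·7^3 + 1·7^4. Digit sequence: (2, 5, 3, 2, 1).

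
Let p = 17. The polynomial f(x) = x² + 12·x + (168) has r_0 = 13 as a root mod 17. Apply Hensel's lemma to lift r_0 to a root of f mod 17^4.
r_3 = 78281 (mod 83521)

Hensel: r_{i+1} = r_i − f(r_i)·(f′(r_i))^{-1} mod 17^{i+2}, f′(x) = 2x + 12. Iterate:
  r_0 = 13 (mod 17)
  r_1 = 251 (mod 289)
  r_2 = 4586 (mod 4913)
  r_3 = 78281 (mod 83521)
Final: r = 78281 satisfies f(r) ≡ 0 mod 17^4.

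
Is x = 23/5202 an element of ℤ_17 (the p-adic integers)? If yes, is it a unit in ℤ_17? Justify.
x ∉ ℤ_17 (v_17(x) = -2 < 0)

ℤ_17 = {x ∈ ℚ_17 : v_17(x) ≥ 0} and ℤ_17^× = {x ∈ ℤ_17 : v_17(x) = 0}. Here v_17(23/5202) = v_17(num) − v_17(den) = -2; compare against these criteria.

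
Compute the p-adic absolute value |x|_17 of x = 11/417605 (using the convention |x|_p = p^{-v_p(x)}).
|11/417605|_17 = 83521

Step 1 — compute v_17(x) by factoring powers of 17 out of the numerator and denominator: v_17(11/417605) = -4. Step 2 — apply |x|_p = p^{-v_p(x)} = 17^{4} = 83521.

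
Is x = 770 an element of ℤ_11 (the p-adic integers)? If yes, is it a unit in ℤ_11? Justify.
x ∈ ℤ_11 but not a unit; v_11(x) = 1 > 0

ℤ_11 = {x ∈ ℚ_11 : v_11(x) ≥ 0} and ℤ_11^× = {x ∈ ℤ_11 : v_11(x) = 0}. Here v_11(770) = v_11(num) − v_11(den) = 1; compare against these criteria.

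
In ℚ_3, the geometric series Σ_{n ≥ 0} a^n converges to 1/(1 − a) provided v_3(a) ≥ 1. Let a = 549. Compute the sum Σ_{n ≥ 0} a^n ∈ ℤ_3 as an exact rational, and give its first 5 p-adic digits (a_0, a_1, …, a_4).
Σ a^n = 1/(1 − a) = -1/548;  first 5 digits = (1, 0, 1, 2, 1)

v_3(a) = 2 ≥ 1, so the series converges in ℤ_3 to 1/(1 − a) = 1/(1 − 549) = -1/548. Expand this rational in ℤ_3: compute digits iteratively via d_i = x_i mod 3, x_{i+1} = (x_i − d_i)/3. The first 5 digits are (1, 0, 1, 2, 1).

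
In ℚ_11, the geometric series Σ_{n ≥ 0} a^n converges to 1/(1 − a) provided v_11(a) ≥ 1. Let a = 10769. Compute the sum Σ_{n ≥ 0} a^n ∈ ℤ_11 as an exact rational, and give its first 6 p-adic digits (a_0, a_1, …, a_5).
Σ a^n = 1/(1 − a) = -1/10768;  first 6 digits = (1, 0, 1, 8, 1, 5)

v_11(a) = 2 ≥ 1, so the series converges in ℤ_11 to 1/(1 − a) = 1/(1 − 10769) = -1/10768. Expand this rational in ℤ_11: compute digits iteratively via d_i = x_i mod 11, x_{i+1} = (x_i − d_i)/11. The first 6 digits are (1, 0, 1, 8, 1, 5).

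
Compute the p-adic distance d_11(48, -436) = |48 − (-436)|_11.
d_11(48, -436) = 1/121

Step 1 — x − y = 48 − (-436) = 484. Step 2 — v_11(484) = 2 (factor: 484 = (11^2 · 4); the sign does not affect v_p). Step 3 — |x − y|_11 = 11^{-2} = 1/121.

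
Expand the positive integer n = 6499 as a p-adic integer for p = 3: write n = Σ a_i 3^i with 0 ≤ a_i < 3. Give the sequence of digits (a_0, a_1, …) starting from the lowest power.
(a_0, a_1, …) = (1, 0, 2, 0, 2, 2, 2, 2)

Repeated division by 3 gives the digits low-to-high: 6499 = 1 + 2·3^2 + 2·3^4 + 2·3^5 + 2·3^6 + 2·3^7. Digit sequence: (1, 0, 2, 0, 2, 2, 2, 2).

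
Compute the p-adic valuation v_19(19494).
v_19(19494) = 2

v_19(n) is the largest exponent k such that 19^k divides n. Factor out: 19494 = 19^2 · 54. (Sign doesn't affect v_p.) So v_19(19494) = 2.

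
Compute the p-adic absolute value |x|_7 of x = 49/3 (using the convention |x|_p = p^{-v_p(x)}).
|49/3|_7 = 1/49

Step 1 — compute v_7(x) by factoring powers of 7 out of the numerator and denominator: v_7(49/3) = 2. Step 2 — apply |x|_p = p^{-v_p(x)} = 7^{-2} = 1/49.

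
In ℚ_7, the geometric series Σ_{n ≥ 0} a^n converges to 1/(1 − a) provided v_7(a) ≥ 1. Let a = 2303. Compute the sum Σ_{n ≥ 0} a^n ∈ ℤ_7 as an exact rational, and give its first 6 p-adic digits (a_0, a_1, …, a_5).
Σ a^n = 1/(1 − a) = -1/2302;  first 6 digits = (1, 0, 5, 6, 4, 0)

v_7(a) = 2 ≥ 1, so the series converges in ℤ_7 to 1/(1 − a) = 1/(1 − 2303) = -1/2302. Expand this rational in ℤ_7: compute digits iteratively via d_i = x_i mod 7, x_{i+1} = (x_i − d_i)/7. The first 6 digits are (1, 0, 5, 6, 4, 0).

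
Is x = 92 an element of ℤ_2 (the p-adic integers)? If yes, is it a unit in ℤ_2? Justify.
x ∈ ℤ_2 but not a unit; v_2(x) = 2 > 0

ℤ_2 = {x ∈ ℚ_2 : v_2(x) ≥ 0} and ℤ_2^× = {x ∈ ℤ_2 : v_2(x) = 0}. Here v_2(92) = v_2(num) − v_2(den) = 2; compare against these criteria.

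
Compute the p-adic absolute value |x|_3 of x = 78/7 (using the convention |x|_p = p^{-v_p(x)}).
|78/7|_3 = 1/3

Step 1 — compute v_3(x) by factoring powers of 3 out of the numerator and denominator: v_3(78/7) = 1. Step 2 — apply |x|_p = p^{-v_p(x)} = 3^{-1} = 1/3.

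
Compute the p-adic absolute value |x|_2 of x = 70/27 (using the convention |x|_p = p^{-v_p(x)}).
|70/27|_2 = 1/2

Step 1 — compute v_2(x) by factoring powers of 2 out of the numerator and denominator: v_2(70/27) = 1. Step 2 — apply |x|_p = p^{-v_p(x)} = 2^{-1} = 1/2.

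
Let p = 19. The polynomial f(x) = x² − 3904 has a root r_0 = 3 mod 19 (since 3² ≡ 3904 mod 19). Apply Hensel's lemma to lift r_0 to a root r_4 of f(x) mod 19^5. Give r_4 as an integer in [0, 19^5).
r_4 = 1465530 (mod 2476099)

Hensel's recurrence: r_{i+1} = r_i − f(r_i)·(f′(r_i))^{-1} mod 19^{i+2}, with f′(x) = 2x. Iterate:
  r_0 = 3 (mod 19)
  r_1 = 231 (mod 361)
  r_2 = 4563 (mod 6859)
  r_3 = 31999 (mod 130321)
  r_4 = 1465530 (mod 2476099)
Final: r_4 = 1465530, and one checks f(r_4) ≡ 0 mod 19^5.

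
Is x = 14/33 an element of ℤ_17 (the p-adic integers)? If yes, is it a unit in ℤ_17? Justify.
x ∈ ℤ_17^× (unit); v_17(x) = 0

ℤ_17 = {x ∈ ℚ_17 : v_17(x) ≥ 0} and ℤ_17^× = {x ∈ ℤ_17 : v_17(x) = 0}. Here v_17(14/33) = v_17(num) − v_17(den) = 0; compare against these criteria.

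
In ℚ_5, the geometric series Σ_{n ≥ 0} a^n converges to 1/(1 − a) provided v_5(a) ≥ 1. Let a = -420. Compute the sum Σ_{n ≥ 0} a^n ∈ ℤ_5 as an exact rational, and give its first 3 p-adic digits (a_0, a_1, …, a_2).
Σ a^n = 1/(1 − a) = 1/421;  first 3 digits = (1, 1, 4)

v_5(a) = 1 ≥ 1, so the series converges in ℤ_5 to 1/(1 − a) = 1/(1 − (-420)) = 1/421. Expand this rational in ℤ_5: compute digits iteratively via d_i = x_i mod 5, x_{i+1} = (x_i − d_i)/5. The first 3 digits are (1, 1, 4).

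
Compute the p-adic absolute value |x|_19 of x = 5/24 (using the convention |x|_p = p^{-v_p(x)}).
|5/24|_19 = 1

Step 1 — compute v_19(x) by factoring powers of 19 out of the numerator and denominator: v_19(5/24) = 0. Step 2 — apply |x|_p = p^{-v_p(x)} = 19^{0} = 1.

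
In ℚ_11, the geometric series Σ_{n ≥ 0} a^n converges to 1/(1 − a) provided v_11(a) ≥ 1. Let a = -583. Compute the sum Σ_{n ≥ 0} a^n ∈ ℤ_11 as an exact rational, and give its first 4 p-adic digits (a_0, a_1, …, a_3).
Σ a^n = 1/(1 − a) = 1/584;  first 4 digits = (1, 2, 10, 9)

v_11(a) = 1 ≥ 1, so the series converges in ℤ_11 to 1/(1 − a) = 1/(1 − (-583)) = 1/584. Expand this rational in ℤ_11: compute digits iteratively via d_i = x_i mod 11, x_{i+1} = (x_i − d_i)/11. The first 4 digits are (1, 2, 10, 9).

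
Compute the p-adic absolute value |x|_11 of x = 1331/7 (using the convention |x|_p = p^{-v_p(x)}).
|1331/7|_11 = 1/1331

Step 1 — compute v_11(x) by factoring powers of 11 out of the numerator and denominator: v_11(1331/7) = 3. Step 2 — apply |x|_p = p^{-v_p(x)} = 11^{-3} = 1/1331.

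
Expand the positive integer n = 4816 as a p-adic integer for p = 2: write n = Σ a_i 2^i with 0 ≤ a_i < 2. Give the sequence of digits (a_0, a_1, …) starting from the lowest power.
(a_0, a_1, …) = (0, 0, 0, 0, 1, 0, 1, 1, 0, 1, 0, 0, 1)

Repeated division by 2 gives the digits low-to-high: 4816 = 1·2^4 + 1·2^6 + 1·2^7 + 1·2^9 + 1·2^12. Digit sequence: (0, 0, 0, 0, 1, 0, 1, 1, 0, 1, 0, 0, 1).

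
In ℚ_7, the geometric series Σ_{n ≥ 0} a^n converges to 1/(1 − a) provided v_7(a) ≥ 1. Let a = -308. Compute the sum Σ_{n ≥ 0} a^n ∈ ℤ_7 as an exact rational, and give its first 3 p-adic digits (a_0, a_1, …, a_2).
Σ a^n = 1/(1 − a) = 1/309;  first 3 digits = (1, 5, 4)

v_7(a) = 1 ≥ 1, so the series converges in ℤ_7 to 1/(1 − a) = 1/(1 − (-308)) = 1/309. Expand this rational in ℤ_7: compute digits iteratively via d_i = x_i mod 7, x_{i+1} = (x_i − d_i)/7. The first 3 digits are (1, 5, 4).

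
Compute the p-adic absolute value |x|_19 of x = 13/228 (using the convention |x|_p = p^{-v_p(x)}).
|13/228|_19 = 19

Step 1 — compute v_19(x) by factoring powers of 19 out of the numerator and denominator: v_19(13/228) = -1. Step 2 — apply |x|_p = p^{-v_p(x)} = 19^{1} = 19.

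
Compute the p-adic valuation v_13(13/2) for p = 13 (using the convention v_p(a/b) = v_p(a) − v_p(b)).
v_13(13/2) = 1

Factor powers of 13 from the numerator and denominator of the reduced fraction: 13 = 13^1 · 1 and 2 = 13^0 · 2. Apply v_p(a/b) = v_p(a) − v_p(b): v_13(13/2) = 1 − 0 = 1.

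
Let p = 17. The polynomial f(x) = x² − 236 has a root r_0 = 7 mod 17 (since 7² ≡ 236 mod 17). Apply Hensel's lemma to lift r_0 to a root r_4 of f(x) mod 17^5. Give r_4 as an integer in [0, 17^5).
r_4 = 1109223 (mod 1419857)

Hensel's recurrence: r_{i+1} = r_i − f(r_i)·(f′(r_i))^{-1} mod 17^{i+2}, with f′(x) = 2x. Iterate:
  r_0 = 7 (mod 17)
  r_1 = 41 (mod 289)
  r_2 = 3798 (mod 4913)
  r_3 = 23450 (mod 83521)
  r_4 = 1109223 (mod 1419857)
Final: r_4 = 1109223, and one checks f(r_4) ≡ 0 mod 17^5.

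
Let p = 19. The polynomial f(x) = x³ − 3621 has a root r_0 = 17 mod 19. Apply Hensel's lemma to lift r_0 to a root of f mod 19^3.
r_2 = 5565 (mod 6859)

Hensel: r_{i+1} = r_i − f(r_i)/f′(r_i) mod 19^{i+2}, where f′(x) = 3x². Iterate:
  r_0 = 17 (mod 19)
  r_1 = 150 (mod 361)
  r_2 = 5565 (mod 6859)
Final: r = 5565 with f(r) ≡ 0 mod 19^3.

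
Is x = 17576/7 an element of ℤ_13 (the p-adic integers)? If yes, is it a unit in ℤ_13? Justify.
x ∈ ℤ_13 but not a unit; v_13(x) = 3 > 0

ℤ_13 = {x ∈ ℚ_13 : v_13(x) ≥ 0} and ℤ_13^× = {x ∈ ℤ_13 : v_13(x) = 0}. Here v_13(17576/7) = v_13(num) − v_13(den) = 3; compare against these criteria.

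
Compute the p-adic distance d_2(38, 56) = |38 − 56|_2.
d_2(38, 56) = 1/2

Step 1 — x − y = 38 − 56 = -18. Step 2 — v_2(-18) = 1 (factor: -18 = −(2^1 · 9); the sign does not affect v_p). Step 3 — |x − y|_2 = 2^{-1} = 1/2.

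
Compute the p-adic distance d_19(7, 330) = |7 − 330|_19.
d_19(7, 330) = 1/19

Step 1 — x − y = 7 − 330 = -323. Step 2 — v_19(-323) = 1 (factor: -323 = −(19^1 · 17); the sign does not affect v_p). Step 3 — |x − y|_19 = 19^{-1} = 1/19.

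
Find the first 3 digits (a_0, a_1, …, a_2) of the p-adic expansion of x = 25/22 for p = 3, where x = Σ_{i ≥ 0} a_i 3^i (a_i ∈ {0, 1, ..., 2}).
(a_0, …, a_2) = (1, 1, 2)

v_3(25/22) = 0 (numerator and denominator both coprime to 3), so x ∈ ℤ_3^×. Compute digits iteratively via a_i = x_i mod 3, x_{i+1} = (x_i − a_i)/3, with x_0 = x:
  x_0 = 25/22;  a_0 = 1;  x_1 = (x_0 − 1)/3 = 1/22
  x_1 = 1/22;  a_1 = 1;  x_2 = (x_1 − 1)/3 = -7/22
  x_2 = -7/22;  a_2 = 2;  x_3 = (x_2 − 2)/3 = -17/22
Digits: (1, 1, 2).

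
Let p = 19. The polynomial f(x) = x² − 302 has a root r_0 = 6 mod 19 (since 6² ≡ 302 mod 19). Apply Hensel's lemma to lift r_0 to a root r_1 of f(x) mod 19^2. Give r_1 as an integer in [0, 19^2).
r_1 = 329 (mod 361)

Hensel's recurrence: r_{i+1} = r_i − f(r_i)·(f′(r_i))^{-1} mod 19^{i+2}, with f′(x) = 2x. Iterate:
  r_0 = 6 (mod 19)
  r_1 = 329 (mod 361)
Final: r_1 = 329, and one checks f(r_1) ≡ 0 mod 19^2.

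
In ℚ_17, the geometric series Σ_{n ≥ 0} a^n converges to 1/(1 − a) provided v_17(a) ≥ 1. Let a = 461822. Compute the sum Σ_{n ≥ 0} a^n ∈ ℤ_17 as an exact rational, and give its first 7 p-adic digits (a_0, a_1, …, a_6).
Σ a^n = 1/(1 − a) = -1/461821;  first 7 digits = (1, 0, 0, 9, 5, 0, 13)

v_17(a) = 3 ≥ 1, so the series converges in ℤ_17 to 1/(1 − a) = 1/(1 − 461822) = -1/461821. Expand this rational in ℤ_17: compute digits iteratively via d_i = x_i mod 17, x_{i+1} = (x_i − d_i)/17. The first 7 digits are (1, 0, 0, 9, 5, 0, 13).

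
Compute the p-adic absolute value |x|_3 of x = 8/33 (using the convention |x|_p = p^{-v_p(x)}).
|8/33|_3 = 3

Step 1 — compute v_3(x) by factoring powers of 3 out of the numerator and denominator: v_3(8/33) = -1. Step 2 — apply |x|_p = p^{-v_p(x)} = 3^{1} = 3.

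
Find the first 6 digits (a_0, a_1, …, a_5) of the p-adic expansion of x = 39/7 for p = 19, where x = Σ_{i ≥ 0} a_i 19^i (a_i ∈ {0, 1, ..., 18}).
(a_0, …, a_5) = (11, 16, 10, 13, 2, 8)

v_19(39/7) = 0 (numerator and denominator both coprime to 19), so x ∈ ℤ_19^×. Compute digits iteratively via a_i = x_i mod 19, x_{i+1} = (x_i − a_i)/19, with x_0 = x:
  x_0 = 39/7;  a_0 = 11;  x_1 = (x_0 − 11)/19 = -2/7
  x_1 = -2/7;  a_1 = 16;  x_2 = (x_1 − 16)/19 = -6/7
  x_2 = -6/7;  a_2 = 10;  x_3 = (x_2 − 10)/19 = -4/7
  x_3 = -4/7;  a_3 = 13;  x_4 = (x_3 − 13)/19 = -5/7
  x_4 = -5/7;  a_4 = 2;  x_5 = (x_4 − 2)/19 = -1/7
  x_5 = -1/7;  a_5 = 8;  x_6 = (x_5 − 8)/19 = -3/7
Digits: (11, 16, 10, 13, 2, 8).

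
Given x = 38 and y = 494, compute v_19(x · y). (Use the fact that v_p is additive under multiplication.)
v_19(18772) = 2

v_p(x) = 1 (factor: 38 = 19^1 · 2); v_p(y) = 1 (factor: 494 = 19^1 · 26). Additivity: v_p(xy) = v_p(x) + v_p(y) = 1 + 1 = 2. (Direct check: xy = 18772 = 19^2 · (52).)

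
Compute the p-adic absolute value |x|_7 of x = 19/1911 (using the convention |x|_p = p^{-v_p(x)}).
|19/1911|_7 = 49

Step 1 — compute v_7(x) by factoring powers of 7 out of the numerator and denominator: v_7(19/1911) = -2. Step 2 — apply |x|_p = p^{-v_p(x)} = 7^{2} = 49.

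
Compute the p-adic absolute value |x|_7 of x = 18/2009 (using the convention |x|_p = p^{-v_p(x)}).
|18/2009|_7 = 49

Step 1 — compute v_7(x) by factoring powers of 7 out of the numerator and denominator: v_7(18/2009) = -2. Step 2 — apply |x|_p = p^{-v_p(x)} = 7^{2} = 49.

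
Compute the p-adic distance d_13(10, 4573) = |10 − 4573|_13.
d_13(10, 4573) = 1/169

Step 1 — x − y = 10 − 4573 = -4563. Step 2 — v_13(-4563) = 2 (factor: -4563 = −(13^2 · 27); the sign does not affect v_p). Step 3 — |x − y|_13 = 13^{-2} = 1/169.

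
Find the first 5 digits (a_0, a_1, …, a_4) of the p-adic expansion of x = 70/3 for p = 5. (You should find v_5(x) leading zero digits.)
(a_0, …, a_4) = (0, 3, 2, 3, 1)

v_5(70/3) = 1, so a_0 = ... = a_0 = 0. Factor out: x = 5^1 · u with u = 14/3 a unit in ℤ_5. Expand u iteratively via a_{v+i} = u_i mod 5, u_{i+1} = (u_i − a_{v+i})/5:
  u_0 = 14/3;  a_1 = 3;  u_1 = (u_0 − 3)/5 = 1/3
  u_1 = 1/3;  a_2 = 2;  u_2 = (u_1 − 2)/5 = -1/3
  u_2 = -1/3;  a_3 = 3;  u_3 = (u_2 − 3)/5 = -2/3
  u_3 = -2/3;  a_4 = 1;  u_4 = (u_3 − 1)/5 = -1/3
Digits: (0, 3, 2, 3, 1).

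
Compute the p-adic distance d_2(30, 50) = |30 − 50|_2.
d_2(30, 50) = 1/4

Step 1 — x − y = 30 − 50 = -20. Step 2 — v_2(-20) = 2 (factor: -20 = −(2^2 · 5); the sign does not affect v_p). Step 3 — |x − y|_2 = 2^{-2} = 1/4.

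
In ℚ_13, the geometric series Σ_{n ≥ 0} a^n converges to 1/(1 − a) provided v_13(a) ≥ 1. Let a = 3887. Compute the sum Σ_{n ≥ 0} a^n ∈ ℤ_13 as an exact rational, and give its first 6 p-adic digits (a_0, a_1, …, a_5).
Σ a^n = 1/(1 − a) = -1/3886;  first 6 digits = (1, 0, 10, 1, 9, 1)

v_13(a) = 2 ≥ 1, so the series converges in ℤ_13 to 1/(1 − a) = 1/(1 − 3887) = -1/3886. Expand this rational in ℤ_13: compute digits iteratively via d_i = x_i mod 13, x_{i+1} = (x_i − d_i)/13. The first 6 digits are (1, 0, 10, 1, 9, 1).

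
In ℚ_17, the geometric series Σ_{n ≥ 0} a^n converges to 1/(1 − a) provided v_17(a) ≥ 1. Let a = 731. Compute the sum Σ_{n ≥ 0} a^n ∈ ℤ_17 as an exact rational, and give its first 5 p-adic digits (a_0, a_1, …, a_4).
Σ a^n = 1/(1 − a) = -1/730;  first 5 digits = (1, 9, 15, 4, 7)

v_17(a) = 1 ≥ 1, so the series converges in ℤ_17 to 1/(1 − a) = 1/(1 − 731) = -1/730. Expand this rational in ℤ_17: compute digits iteratively via d_i = x_i mod 17, x_{i+1} = (x_i − d_i)/17. The first 5 digits are (1, 9, 15, 4, 7).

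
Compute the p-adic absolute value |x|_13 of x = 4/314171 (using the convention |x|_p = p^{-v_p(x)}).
|4/314171|_13 = 28561

Step 1 — compute v_13(x) by factoring powers of 13 out of the numerator and denominator: v_13(4/314171) = -4. Step 2 — apply |x|_p = p^{-v_p(x)} = 13^{4} = 28561.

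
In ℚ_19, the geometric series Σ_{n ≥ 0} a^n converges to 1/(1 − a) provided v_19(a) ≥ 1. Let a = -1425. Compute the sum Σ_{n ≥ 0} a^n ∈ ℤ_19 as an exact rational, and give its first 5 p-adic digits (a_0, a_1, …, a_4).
Σ a^n = 1/(1 − a) = 1/1426;  first 5 digits = (1, 1, 16, 11, 4)

v_19(a) = 1 ≥ 1, so the series converges in ℤ_19 to 1/(1 − a) = 1/(1 − (-1425)) = 1/1426. Expand this rational in ℤ_19: compute digits iteratively via d_i = x_i mod 19, x_{i+1} = (x_i − d_i)/19. The first 5 digits are (1, 1, 16, 11, 4).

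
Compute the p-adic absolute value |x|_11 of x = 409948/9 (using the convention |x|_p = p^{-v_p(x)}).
|409948/9|_11 = 1/14641

Step 1 — compute v_11(x) by factoring powers of 11 out of the numerator and denominator: v_11(409948/9) = 4. Step 2 — apply |x|_p = p^{-v_p(x)} = 11^{-4} = 1/14641.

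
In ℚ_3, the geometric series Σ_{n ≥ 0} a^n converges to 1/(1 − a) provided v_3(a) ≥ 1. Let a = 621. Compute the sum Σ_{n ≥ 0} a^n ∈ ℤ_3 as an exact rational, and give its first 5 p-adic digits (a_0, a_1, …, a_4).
Σ a^n = 1/(1 − a) = -1/620;  first 5 digits = (1, 0, 0, 2, 1)

v_3(a) = 3 ≥ 1, so the series converges in ℤ_3 to 1/(1 − a) = 1/(1 − 621) = -1/620. Expand this rational in ℤ_3: compute digits iteratively via d_i = x_i mod 3, x_{i+1} = (x_i − d_i)/3. The first 5 digits are (1, 0, 0, 2, 1).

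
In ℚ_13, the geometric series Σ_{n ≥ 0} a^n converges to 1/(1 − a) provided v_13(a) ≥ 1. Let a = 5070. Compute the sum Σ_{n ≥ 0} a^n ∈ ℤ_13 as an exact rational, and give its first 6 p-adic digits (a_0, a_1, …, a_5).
Σ a^n = 1/(1 − a) = -1/5069;  first 6 digits = (1, 0, 4, 2, 3, 4)

v_13(a) = 2 ≥ 1, so the series converges in ℤ_13 to 1/(1 − a) = 1/(1 − 5070) = -1/5069. Expand this rational in ℤ_13: compute digits iteratively via d_i = x_i mod 13, x_{i+1} = (x_i − d_i)/13. The first 6 digits are (1, 0, 4, 2, 3, 4).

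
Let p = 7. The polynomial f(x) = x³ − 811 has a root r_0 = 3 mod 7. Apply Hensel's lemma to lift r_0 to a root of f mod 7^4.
r_3 = 1277 (mod 2401)

Hensel: r_{i+1} = r_i − f(r_i)/f′(r_i) mod 7^{i+2}, where f′(x) = 3x². Iterate:
  r_0 = 3 (mod 7)
  r_1 = 3 (mod 49)
  r_2 = 248 (mod 343)
  r_3 = 1277 (mod 2401)
Final: r = 1277 with f(r) ≡ 0 mod 7^4.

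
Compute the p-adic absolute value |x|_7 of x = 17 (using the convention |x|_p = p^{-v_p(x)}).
|17|_7 = 1

Step 1 — compute v_7(x) by factoring powers of 7 out of the numerator and denominator: v_7(17) = 0. Step 2 — apply |x|_p = p^{-v_p(x)} = 7^{0} = 1.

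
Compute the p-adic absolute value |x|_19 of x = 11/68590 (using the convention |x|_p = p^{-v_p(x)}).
|11/68590|_19 = 6859

Step 1 — compute v_19(x) by factoring powers of 19 out of the numerator and denominator: v_19(11/68590) = -3. Step 2 — apply |x|_p = p^{-v_p(x)} = 19^{3} = 6859.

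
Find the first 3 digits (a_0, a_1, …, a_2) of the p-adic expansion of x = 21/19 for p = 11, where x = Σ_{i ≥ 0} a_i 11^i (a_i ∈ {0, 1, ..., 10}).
(a_0, …, a_2) = (4, 9, 9)

v_11(21/19) = 0 (numerator and denominator both coprime to 11), so x ∈ ℤ_11^×. Compute digits iteratively via a_i = x_i mod 11, x_{i+1} = (x_i − a_i)/11, with x_0 = x:
  x_0 = 21/19;  a_0 = 4;  x_1 = (x_0 − 4)/11 = -5/19
  x_1 = -5/19;  a_1 = 9;  x_2 = (x_1 − 9)/11 = -16/19
  x_2 = -16/19;  a_2 = 9;  x_3 = (x_2 − 9)/11 = -17/19
Digits: (4, 9, 9).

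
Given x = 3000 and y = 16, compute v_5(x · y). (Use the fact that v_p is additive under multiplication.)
v_5(48000) = 3

v_p(x) = 3 (factor: 3000 = 5^3 · 24); v_p(y) = 0 (factor: 16 = 5^0 · 16). Additivity: v_p(xy) = v_p(x) + v_p(y) = 3 + 0 = 3. (Direct check: xy = 48000 = 5^3 · (384).)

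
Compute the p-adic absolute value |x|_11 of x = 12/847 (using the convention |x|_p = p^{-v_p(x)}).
|12/847|_11 = 121

Step 1 — compute v_11(x) by factoring powers of 11 out of the numerator and denominator: v_11(12/847) = -2. Step 2 — apply |x|_p = p^{-v_p(x)} = 11^{2} = 121.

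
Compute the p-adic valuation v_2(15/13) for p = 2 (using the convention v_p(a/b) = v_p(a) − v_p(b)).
v_2(15/13) = 0

Factor powers of 2 from the numerator and denominator of the reduced fraction: 15 = 2^0 · 15 and 13 = 2^0 · 13. Apply v_p(a/b) = v_p(a) − v_p(b): v_2(15/13) = 0 − 0 = 0.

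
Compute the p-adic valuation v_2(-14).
v_2(-14) = 1

v_2(n) is the largest exponent k such that 2^k divides n. Factor out: -14 = -2^1 · 7. (Sign doesn't affect v_p.) So v_2(-14) = 1.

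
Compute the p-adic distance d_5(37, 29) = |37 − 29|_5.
d_5(37, 29) = 1

Step 1 — x − y = 37 − 29 = 8. Step 2 — v_5(8) = 0 (factor: 8 = (5^0 · 8); the sign does not affect v_p). Step 3 — |x − y|_5 = 5^{0} = 1.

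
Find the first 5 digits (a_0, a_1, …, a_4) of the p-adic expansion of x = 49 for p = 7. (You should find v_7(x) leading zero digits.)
(a_0, …, a_4) = (0, 0, 1, 0, 0)

v_7(49) = 2, so a_0 = ... = a_1 = 0. Factor out: x = 7^2 · u with u = 1 a unit in ℤ_7. Expand u iteratively via a_{v+i} = u_i mod 7, u_{i+1} = (u_i − a_{v+i})/7:
  u_0 = 1;  a_2 = 1;  u_1 = (u_0 − 1)/7 = 0
  u_1 = 0;  a_3 = 0;  u_2 = (u_1 − 0)/7 = 0
  u_2 = 0;  a_4 = 0;  u_3 = (u_2 − 0)/7 = 0
Digits: (0, 0, 1, 0, 0).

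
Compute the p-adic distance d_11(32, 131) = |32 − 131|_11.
d_11(32, 131) = 1/11

Step 1 — x − y = 32 − 131 = -99. Step 2 — v_11(-99) = 1 (factor: -99 = −(11^1 · 9); the sign does not affect v_p). Step 3 — |x − y|_11 = 11^{-1} = 1/11.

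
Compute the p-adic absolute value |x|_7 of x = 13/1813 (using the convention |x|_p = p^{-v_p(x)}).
|13/1813|_7 = 49

Step 1 — compute v_7(x) by factoring powers of 7 out of the numerator and denominator: v_7(13/1813) = -2. Step 2 — apply |x|_p = p^{-v_p(x)} = 7^{2} = 49.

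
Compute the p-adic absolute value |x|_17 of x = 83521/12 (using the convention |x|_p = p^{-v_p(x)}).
|83521/12|_17 = 1/83521

Step 1 — compute v_17(x) by factoring powers of 17 out of the numerator and denominator: v_17(83521/12) = 4. Step 2 — apply |x|_p = p^{-v_p(x)} = 17^{-4} = 1/83521.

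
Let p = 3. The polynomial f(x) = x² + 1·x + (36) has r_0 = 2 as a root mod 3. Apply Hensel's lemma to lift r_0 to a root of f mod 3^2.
r_1 = 8 (mod 9)

Hensel: r_{i+1} = r_i − f(r_i)·(f′(r_i))^{-1} mod 3^{i+2}, f′(x) = 2x + 1. Iterate:
  r_0 = 2 (mod 3)
  r_1 = 8 (mod 9)
Final: r = 8 satisfies f(r) ≡ 0 mod 3^2.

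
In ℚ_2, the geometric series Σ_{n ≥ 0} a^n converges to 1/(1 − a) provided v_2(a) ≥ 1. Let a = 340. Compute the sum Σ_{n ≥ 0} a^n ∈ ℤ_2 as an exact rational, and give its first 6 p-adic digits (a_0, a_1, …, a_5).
Σ a^n = 1/(1 − a) = -1/339;  first 6 digits = (1, 0, 1, 0, 0, 1)

v_2(a) = 2 ≥ 1, so the series converges in ℤ_2 to 1/(1 − a) = 1/(1 − 340) = -1/339. Expand this rational in ℤ_2: compute digits iteratively via d_i = x_i mod 2, x_{i+1} = (x_i − d_i)/2. The first 6 digits are (1, 0, 1, 0, 0, 1).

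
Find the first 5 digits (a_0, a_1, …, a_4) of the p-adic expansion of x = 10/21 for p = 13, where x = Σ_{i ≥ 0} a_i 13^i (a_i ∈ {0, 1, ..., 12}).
(a_0, …, a_4) = (11, 6, 10, 6, 10)

v_13(10/21) = 0 (numerator and denominator both coprime to 13), so x ∈ ℤ_13^×. Compute digits iteratively via a_i = x_i mod 13, x_{i+1} = (x_i − a_i)/13, with x_0 = x:
  x_0 = 10/21;  a_0 = 11;  x_1 = (x_0 − 11)/13 = -17/21
  x_1 = -17/21;  a_1 = 6;  x_2 = (x_1 − 6)/13 = -11/21
  x_2 = -11/21;  a_2 = 10;  x_3 = (x_2 − 10)/13 = -17/21
  x_3 = -17/21;  a_3 = 6;  x_4 = (x_3 − 6)/13 = -11/21
  x_4 = -11/21;  a_4 = 10;  x_5 = (x_4 − 10)/13 = -17/21
Digits: (11, 6, 10, 6, 10).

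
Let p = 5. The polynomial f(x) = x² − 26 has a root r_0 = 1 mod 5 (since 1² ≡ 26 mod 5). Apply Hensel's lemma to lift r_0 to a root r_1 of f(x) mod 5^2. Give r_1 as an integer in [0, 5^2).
r_1 = 1 (mod 25)

Hensel's recurrence: r_{i+1} = r_i − f(r_i)·(f′(r_i))^{-1} mod 5^{i+2}, with f′(x) = 2x. Iterate:
  r_0 = 1 (mod 5)
  r_1 = 1 (mod 25)
Final: r_1 = 1, and one checks f(r_1) ≡ 0 mod 5^2.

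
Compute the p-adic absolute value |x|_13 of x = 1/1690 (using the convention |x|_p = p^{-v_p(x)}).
|1/1690|_13 = 169

Step 1 — compute v_13(x) by factoring powers of 13 out of the numerator and denominator: v_13(1/1690) = -2. Step 2 — apply |x|_p = p^{-v_p(x)} = 13^{2} = 169.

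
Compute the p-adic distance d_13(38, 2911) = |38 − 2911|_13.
d_13(38, 2911) = 1/169

Step 1 — x − y = 38 − 2911 = -2873. Step 2 — v_13(-2873) = 2 (factor: -2873 = −(13^2 · 17); the sign does not affect v_p). Step 3 — |x − y|_13 = 13^{-2} = 1/169.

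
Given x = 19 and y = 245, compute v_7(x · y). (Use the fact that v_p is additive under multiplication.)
v_7(4655) = 2

v_p(x) = 0 (factor: 19 = 7^0 · 19); v_p(y) = 2 (factor: 245 = 7^2 · 5). Additivity: v_p(xy) = v_p(x) + v_p(y) = 0 + 2 = 2. (Direct check: xy = 4655 = 7^2 · (95).)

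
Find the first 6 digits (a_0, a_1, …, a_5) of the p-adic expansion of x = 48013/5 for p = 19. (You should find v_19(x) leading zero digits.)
(a_0, …, a_5) = (0, 0, 0, 9, 11, 7)

v_19(48013/5) = 3, so a_0 = ... = a_2 = 0. Factor out: x = 19^3 · u with u = 7/5 a unit in ℤ_19. Expand u iteratively via a_{v+i} = u_i mod 19, u_{i+1} = (u_i − a_{v+i})/19:
  u_0 = 7/5;  a_3 = 9;  u_1 = (u_0 − 9)/19 = -2/5
  u_1 = -2/5;  a_4 = 11;  u_2 = (u_1 − 11)/19 = -3/5
  u_2 = -3/5;  a_5 = 7;  u_3 = (u_2 − 7)/19 = -2/5
Digits: (0, 0, 0, 9, 11, 7).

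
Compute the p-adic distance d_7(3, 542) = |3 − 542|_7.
d_7(3, 542) = 1/49

Step 1 — x − y = 3 − 542 = -539. Step 2 — v_7(-539) = 2 (factor: -539 = −(7^2 · 11); the sign does not affect v_p). Step 3 — |x − y|_7 = 7^{-2} = 1/49.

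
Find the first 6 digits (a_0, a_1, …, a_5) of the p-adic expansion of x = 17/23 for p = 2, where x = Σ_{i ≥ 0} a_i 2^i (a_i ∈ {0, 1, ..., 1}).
(a_0, …, a_5) = (1, 1, 1, 0, 1, 0)

v_2(17/23) = 0 (numerator and denominator both coprime to 2), so x ∈ ℤ_2^×. Compute digits iteratively via a_i = x_i mod 2, x_{i+1} = (x_i − a_i)/2, with x_0 = x:
  x_0 = 17/23;  a_0 = 1;  x_1 = (x_0 − 1)/2 = -3/23
  x_1 = -3/23;  a_1 = 1;  x_2 = (x_1 − 1)/2 = -13/23
  x_2 = -13/23;  a_2 = 1;  x_3 = (x_2 − 1)/2 = -18/23
  x_3 = -18/23;  a_3 = 0;  x_4 = (x_3 − 0)/2 = -9/23
  x_4 = -9/23;  a_4 = 1;  x_5 = (x_4 − 1)/2 = -16/23
  x_5 = -16/23;  a_5 = 0;  x_6 = (x_5 − 0)/2 = -8/23
Digits: (1, 1, 1, 0, 1, 0).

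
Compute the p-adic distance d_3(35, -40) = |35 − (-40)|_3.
d_3(35, -40) = 1/3

Step 1 — x − y = 35 − (-40) = 75. Step 2 — v_3(75) = 1 (factor: 75 = (3^1 · 25); the sign does not affect v_p). Step 3 — |x − y|_3 = 3^{-1} = 1/3.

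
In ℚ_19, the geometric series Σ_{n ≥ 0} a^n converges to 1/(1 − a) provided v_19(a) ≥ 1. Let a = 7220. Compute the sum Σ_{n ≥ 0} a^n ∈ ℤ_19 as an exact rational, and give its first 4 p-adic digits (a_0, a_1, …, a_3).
Σ a^n = 1/(1 − a) = -1/7219;  first 4 digits = (1, 0, 1, 1)

v_19(a) = 2 ≥ 1, so the series converges in ℤ_19 to 1/(1 − a) = 1/(1 − 7220) = -1/7219. Expand this rational in ℤ_19: compute digits iteratively via d_i = x_i mod 19, x_{i+1} = (x_i − d_i)/19. The first 4 digits are (1, 0, 1, 1).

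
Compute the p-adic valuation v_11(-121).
v_11(-121) = 2

v_11(n) is the largest exponent k such that 11^k divides n. Factor out: -121 = -11^2 · 1. (Sign doesn't affect v_p.) So v_11(-121) = 2.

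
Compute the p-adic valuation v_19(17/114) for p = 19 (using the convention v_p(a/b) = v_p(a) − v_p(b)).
v_19(17/114) = -1

Factor powers of 19 from the numerator and denominator of the reduced fraction: 17 = 19^0 · 17 and 114 = 19^1 · 6. Apply v_p(a/b) = v_p(a) − v_p(b): v_19(17/114) = 0 − 1 = -1.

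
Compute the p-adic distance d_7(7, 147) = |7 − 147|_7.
d_7(7, 147) = 1/7

Step 1 — x − y = 7 − 147 = -140. Step 2 — v_7(-140) = 1 (factor: -140 = −(7^1 · 20); the sign does not affect v_p). Step 3 — |x − y|_7 = 7^{-1} = 1/7.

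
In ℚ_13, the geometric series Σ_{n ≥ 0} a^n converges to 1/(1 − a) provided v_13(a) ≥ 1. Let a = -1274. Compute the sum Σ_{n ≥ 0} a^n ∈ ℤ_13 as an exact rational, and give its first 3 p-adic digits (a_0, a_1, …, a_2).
Σ a^n = 1/(1 − a) = 1/1275;  first 3 digits = (1, 6, 2)

v_13(a) = 1 ≥ 1, so the series converges in ℤ_13 to 1/(1 − a) = 1/(1 − (-1274)) = 1/1275. Expand this rational in ℤ_13: compute digits iteratively via d_i = x_i mod 13, x_{i+1} = (x_i − d_i)/13. The first 3 digits are (1, 6, 2).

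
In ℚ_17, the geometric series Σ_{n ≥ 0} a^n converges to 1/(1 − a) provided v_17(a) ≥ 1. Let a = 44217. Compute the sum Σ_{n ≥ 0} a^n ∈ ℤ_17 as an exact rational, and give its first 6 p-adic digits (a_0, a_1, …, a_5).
Σ a^n = 1/(1 − a) = -1/44216;  first 6 digits = (1, 0, 0, 9, 0, 0)

v_17(a) = 3 ≥ 1, so the series converges in ℤ_17 to 1/(1 − a) = 1/(1 − 44217) = -1/44216. Expand this rational in ℤ_17: compute digits iteratively via d_i = x_i mod 17, x_{i+1} = (x_i − d_i)/17. The first 6 digits are (1, 0, 0, 9, 0, 0).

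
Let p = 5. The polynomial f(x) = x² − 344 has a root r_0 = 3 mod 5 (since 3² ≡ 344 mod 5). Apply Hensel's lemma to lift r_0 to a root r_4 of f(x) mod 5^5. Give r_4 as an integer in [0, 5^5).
r_4 = 2688 (mod 3125)

Hensel's recurrence: r_{i+1} = r_i − f(r_i)·(f′(r_i))^{-1} mod 5^{i+2}, with f′(x) = 2x. Iterate:
  r_0 = 3 (mod 5)
  r_1 = 13 (mod 25)
  r_2 = 63 (mod 125)
  r_3 = 188 (mod 625)
  r_4 = 2688 (mod 3125)
Final: r_4 = 2688, and one checks f(r_4) ≡ 0 mod 5^5.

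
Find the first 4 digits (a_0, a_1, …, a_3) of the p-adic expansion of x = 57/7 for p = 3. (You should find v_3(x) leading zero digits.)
(a_0, …, a_3) = (0, 1, 1, 2)

v_3(57/7) = 1, so a_0 = ... = a_0 = 0. Factor out: x = 3^1 · u with u = 19/7 a unit in ℤ_3. Expand u iteratively via a_{v+i} = u_i mod 3, u_{i+1} = (u_i − a_{v+i})/3:
  u_0 = 19/7;  a_1 = 1;  u_1 = (u_0 − 1)/3 = 4/7
  u_1 = 4/7;  a_2 = 1;  u_2 = (u_1 − 1)/3 = -1/7
  u_2 = -1/7;  a_3 = 2;  u_3 = (u_2 − 2)/3 = -5/7
Digits: (0, 1, 1, 2).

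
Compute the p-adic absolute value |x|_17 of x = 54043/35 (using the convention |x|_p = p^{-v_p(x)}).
|54043/35|_17 = 1/4913

Step 1 — compute v_17(x) by factoring powers of 17 out of the numerator and denominator: v_17(54043/35) = 3. Step 2 — apply |x|_p = p^{-v_p(x)} = 17^{-3} = 1/4913.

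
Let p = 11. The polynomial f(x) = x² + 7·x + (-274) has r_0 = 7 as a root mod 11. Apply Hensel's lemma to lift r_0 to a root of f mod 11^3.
r_2 = 315 (mod 1331)

Hensel: r_{i+1} = r_i − f(r_i)·(f′(r_i))^{-1} mod 11^{i+2}, f′(x) = 2x + 7. Iterate:
  r_0 = 7 (mod 11)
  r_1 = 73 (mod 121)
  r_2 = 315 (mod 1331)
Final: r = 315 satisfies f(r) ≡ 0 mod 11^3.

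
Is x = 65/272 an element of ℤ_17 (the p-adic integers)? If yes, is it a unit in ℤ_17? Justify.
x ∉ ℤ_17 (v_17(x) = -1 < 0)

ℤ_17 = {x ∈ ℚ_17 : v_17(x) ≥ 0} and ℤ_17^× = {x ∈ ℤ_17 : v_17(x) = 0}. Here v_17(65/272) = v_17(num) − v_17(den) = -1; compare against these criteria.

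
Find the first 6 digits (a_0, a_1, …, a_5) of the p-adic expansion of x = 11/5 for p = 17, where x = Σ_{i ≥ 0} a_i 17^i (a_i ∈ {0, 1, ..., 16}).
(a_0, …, a_5) = (9, 3, 10, 13, 6, 3)

v_17(11/5) = 0 (numerator and denominator both coprime to 17), so x ∈ ℤ_17^×. Compute digits iteratively via a_i = x_i mod 17, x_{i+1} = (x_i − a_i)/17, with x_0 = x:
  x_0 = 11/5;  a_0 = 9;  x_1 = (x_0 − 9)/17 = -2/5
  x_1 = -2/5;  a_1 = 3;  x_2 = (x_1 − 3)/17 = -1/5
  x_2 = -1/5;  a_2 = 10;  x_3 = (x_2 − 10)/17 = -3/5
  x_3 = -3/5;  a_3 = 13;  x_4 = (x_3 − 13)/17 = -4/5
  x_4 = -4/5;  a_4 = 6;  x_5 = (x_4 − 6)/17 = -2/5
  x_5 = -2/5;  a_5 = 3;  x_6 = (x_5 − 3)/17 = -1/5
Digits: (9, 3, 10, 13, 6, 3).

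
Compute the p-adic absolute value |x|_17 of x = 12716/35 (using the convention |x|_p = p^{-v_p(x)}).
|12716/35|_17 = 1/289

Step 1 — compute v_17(x) by factoring powers of 17 out of the numerator and denominator: v_17(12716/35) = 2. Step 2 — apply |x|_p = p^{-v_p(x)} = 17^{-2} = 1/289.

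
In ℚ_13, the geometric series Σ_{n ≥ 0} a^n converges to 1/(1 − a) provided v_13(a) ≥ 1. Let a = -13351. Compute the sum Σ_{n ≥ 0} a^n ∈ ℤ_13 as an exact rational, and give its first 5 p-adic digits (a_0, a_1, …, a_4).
Σ a^n = 1/(1 − a) = 1/13352;  first 5 digits = (1, 0, 12, 6, 0)

v_13(a) = 2 ≥ 1, so the series converges in ℤ_13 to 1/(1 − a) = 1/(1 − (-13351)) = 1/13352. Expand this rational in ℤ_13: compute digits iteratively via d_i = x_i mod 13, x_{i+1} = (x_i − d_i)/13. The first 5 digits are (1, 0, 12, 6, 0).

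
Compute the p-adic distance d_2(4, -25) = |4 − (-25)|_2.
d_2(4, -25) = 1

Step 1 — x − y = 4 − (-25) = 29. Step 2 — v_2(29) = 0 (factor: 29 = (2^0 · 29); the sign does not affect v_p). Step 3 — |x − y|_2 = 2^{0} = 1.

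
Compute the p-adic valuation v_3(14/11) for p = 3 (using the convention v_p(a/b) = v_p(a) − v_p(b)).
v_3(14/11) = 0

Factor powers of 3 from the numerator and denominator of the reduced fraction: 14 = 3^0 · 14 and 11 = 3^0 · 11. Apply v_p(a/b) = v_p(a) − v_p(b): v_3(14/11) = 0 − 0 = 0.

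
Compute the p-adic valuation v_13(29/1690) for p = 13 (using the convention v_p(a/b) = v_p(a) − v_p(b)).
v_13(29/1690) = -2

Factor powers of 13 from the numerator and denominator of the reduced fraction: 29 = 13^0 · 29 and 1690 = 13^2 · 10. Apply v_p(a/b) = v_p(a) − v_p(b): v_13(29/1690) = 0 − 2 = -2.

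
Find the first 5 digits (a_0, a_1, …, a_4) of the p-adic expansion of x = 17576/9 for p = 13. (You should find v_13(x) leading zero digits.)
(a_0, …, a_4) = (0, 0, 0, 11, 5)

v_13(17576/9) = 3, so a_0 = ... = a_2 = 0. Factor out: x = 13^3 · u with u = 8/9 a unit in ℤ_13. Expand u iteratively via a_{v+i} = u_i mod 13, u_{i+1} = (u_i − a_{v+i})/13:
  u_0 = 8/9;  a_3 = 11;  u_1 = (u_0 − 11)/13 = -7/9
  u_1 = -7/9;  a_4 = 5;  u_2 = (u_1 − 5)/13 = -4/9
Digits: (0, 0, 0, 11, 5).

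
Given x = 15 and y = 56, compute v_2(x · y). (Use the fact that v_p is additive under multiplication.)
v_2(840) = 3

v_p(x) = 0 (factor: 15 = 2^0 · 15); v_p(y) = 3 (factor: 56 = 2^3 · 7). Additivity: v_p(xy) = v_p(x) + v_p(y) = 0 + 3 = 3. (Direct check: xy = 840 = 2^3 · (105).)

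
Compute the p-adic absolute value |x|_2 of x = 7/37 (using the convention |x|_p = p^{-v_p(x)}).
|7/37|_2 = 1

Step 1 — compute v_2(x) by factoring powers of 2 out of the numerator and denominator: v_2(7/37) = 0. Step 2 — apply |x|_p = p^{-v_p(x)} = 2^{0} = 1.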